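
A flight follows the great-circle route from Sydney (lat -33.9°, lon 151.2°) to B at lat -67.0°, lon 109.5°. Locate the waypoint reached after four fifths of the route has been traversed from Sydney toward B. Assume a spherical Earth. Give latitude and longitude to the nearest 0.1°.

≈ lat -61.8°, lon 124.2°

Convert each endpoint to a unit vector on the sphere (x = cos φ cos λ, y = cos φ sin λ, z = sin φ).
The central angle between the endpoints is δ = arccos(p₁·p₂) ≈ 0.714 rad (40.9°).
Interpolate at f = 4/5 with slerp weights a = sin((1−f)δ)/sin δ ≈ 0.217, b = sin(fδ)/sin δ ≈ 0.826.
p = a·p₁ + b·p₂ ≈ (-0.266, 0.391, -0.881); φ = arcsin(p_z) ≈ -61.79°, λ = atan2(p_y, p_x) ≈ 124.20°.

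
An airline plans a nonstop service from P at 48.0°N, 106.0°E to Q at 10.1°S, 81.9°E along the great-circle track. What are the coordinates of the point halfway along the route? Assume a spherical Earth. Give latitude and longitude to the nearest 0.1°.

≈ 19.3°N, 91.6°E

From cos δ = sin φ₁ sin φ₂ + cos φ₁ cos φ₂ cos Δλ, the central angle is δ ≈ 1.080 rad (61.9°).
Interpolate at f = 1/2 with slerp weights a = sin((1−f)δ)/sin δ ≈ 0.583, b = sin(fδ)/sin δ ≈ 0.583.
p = a·p₁ + b·p₂ ≈ (-0.027, 0.943, 0.331); φ = arcsin(p_z) ≈ 19.33°, λ = atan2(p_y, p_x) ≈ 91.62°.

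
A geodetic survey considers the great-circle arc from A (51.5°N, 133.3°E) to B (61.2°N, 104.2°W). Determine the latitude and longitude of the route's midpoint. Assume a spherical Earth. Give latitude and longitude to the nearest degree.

≈ (72°N, 179°W)

From cos δ = sin φ₁ sin φ₂ + cos φ₁ cos φ₂ cos Δλ, the central angle is δ ≈ 1.018 rad (58.4°).
Interpolate at f = 1/2 with slerp weights a = sin((1−f)δ)/sin δ ≈ 0.573, b = sin(fδ)/sin δ ≈ 0.573.
p = a·p₁ + b·p₂ ≈ (-0.312, -0.008, 0.950); φ = arcsin(p_z) ≈ 71.80°, λ = atan2(p_y, p_x) ≈ -178.53°.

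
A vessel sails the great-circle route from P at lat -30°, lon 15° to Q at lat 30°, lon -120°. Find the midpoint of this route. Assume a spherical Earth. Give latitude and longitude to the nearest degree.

≈ lat 0°, lon -52°

Write both endpoints as unit vectors p₁, p₂ with components (cos φ cos λ, cos φ sin λ, sin φ).
The central angle between the endpoints is δ = arccos(p₁·p₂) ≈ 2.466 rad (141.3°).
Interpolate at f = 1/2 with slerp weights a = sin((1−f)δ)/sin δ ≈ 1.509, b = sin(fδ)/sin δ ≈ 1.509.
p = a·p₁ + b·p₂ ≈ (0.609, -0.793, 0.000); φ = arcsin(p_z) ≈ 0.00°, λ = atan2(p_y, p_x) ≈ -52.50°.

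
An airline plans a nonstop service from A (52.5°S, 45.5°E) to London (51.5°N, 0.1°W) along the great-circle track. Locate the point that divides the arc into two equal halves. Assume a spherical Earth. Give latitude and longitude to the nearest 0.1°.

≈ (0.5°S, 22.4°E)

Convert each endpoint to a unit vector on the sphere (x = cos φ cos λ, y = cos φ sin λ, z = sin φ).
The central angle between the endpoints is δ = arccos(p₁·p₂) ≈ 1.935 rad (110.8°).
Interpolate at f = 1/2 with slerp weights a = sin((1−f)δ)/sin δ ≈ 0.881, b = sin(fδ)/sin δ ≈ 0.881.
p = a·p₁ + b·p₂ ≈ (0.924, 0.382, -0.009); φ = arcsin(p_z) ≈ -0.54°, λ = atan2(p_y, p_x) ≈ 22.43°.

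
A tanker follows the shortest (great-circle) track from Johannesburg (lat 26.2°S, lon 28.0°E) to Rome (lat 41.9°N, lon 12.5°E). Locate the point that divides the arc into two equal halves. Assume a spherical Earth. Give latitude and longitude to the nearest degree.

Convert each endpoint to a unit vector on the sphere (x = cos φ cos λ, y = cos φ sin λ, z = sin φ).
The central angle between the endpoints is δ = arccos(p₁·p₂) ≈ 1.215 rad (69.6°).
Interpolate at f = 1/2 with slerp weights a = sin((1−f)δ)/sin δ ≈ 0.609, b = sin(fδ)/sin δ ≈ 0.609.
p = a·p₁ + b·p₂ ≈ (0.925, 0.355, 0.138); φ = arcsin(p_z) ≈ 7.92°, λ = atan2(p_y, p_x) ≈ 20.98°.

≈ lat 8°N, lon 21°E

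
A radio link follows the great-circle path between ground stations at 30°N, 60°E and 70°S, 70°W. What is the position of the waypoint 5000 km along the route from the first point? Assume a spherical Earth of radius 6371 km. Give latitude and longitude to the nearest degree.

≈ 13°S, 45°E

Write both endpoints as unit vectors p₁, p₂ with components (cos φ cos λ, cos φ sin λ, sin φ).
The central angle between the endpoints is δ = arccos(p₁·p₂) ≈ 2.292 rad (131.3°). The total great-circle distance is δ·R ≈ 2.292 × 6371 ≈ 14602 km, so the target fraction is f = 5000/14602 ≈ 0.342.
Interpolate at f ≈ 0.342 with slerp weights a = sin((1−f)δ)/sin δ ≈ 1.329, b = sin(fδ)/sin δ ≈ 0.941.
p = a·p₁ + b·p₂ ≈ (0.685, 0.694, -0.220); φ = arcsin(p_z) ≈ -12.70°, λ = atan2(p_y, p_x) ≈ 45.36°.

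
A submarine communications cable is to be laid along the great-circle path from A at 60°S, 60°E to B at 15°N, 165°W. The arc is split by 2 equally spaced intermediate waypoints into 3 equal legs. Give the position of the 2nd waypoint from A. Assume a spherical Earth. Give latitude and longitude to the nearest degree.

≈ 23°S, 177°E

Write both endpoints as unit vectors p₁, p₂ with components (cos φ cos λ, cos φ sin λ, sin φ).
The central angle between the endpoints is δ = arccos(p₁·p₂) ≈ 2.172 rad (124.4°).
Interpolate at f = 2/3 with slerp weights a = sin((1−f)δ)/sin δ ≈ 0.803, b = sin(fδ)/sin δ ≈ 1.204.
p = a·p₁ + b·p₂ ≈ (-0.922, 0.047, -0.384); φ = arcsin(p_z) ≈ -22.59°, λ = atan2(p_y, p_x) ≈ 177.09°.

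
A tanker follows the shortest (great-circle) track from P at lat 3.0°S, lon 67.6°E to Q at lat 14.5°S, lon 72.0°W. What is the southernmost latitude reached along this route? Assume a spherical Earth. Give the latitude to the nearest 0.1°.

≈ 24.9°S

The great circle lies in the plane with unit normal n̂ = (p₁ × p₂)/|p₁ × p₂|.
Here n̂_z ≈ -0.907; the vertex latitude is φ_max = arccos|n̂_z| ≈ 24.9°.
Check via Clairaut: cos φ_max = |cos φ₁| · sin C = cos(3.0°)·sin(114.7°) ≈ 0.907, again giving ≈ 24.9°.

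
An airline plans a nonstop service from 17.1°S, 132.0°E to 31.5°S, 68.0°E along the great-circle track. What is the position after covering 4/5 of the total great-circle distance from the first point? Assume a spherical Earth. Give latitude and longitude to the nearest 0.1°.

≈ 31.2°S, 81.9°E

The haversine formula gives a central angle δ ≈ 1.035 rad (59.3°) between the endpoints.
Interpolate at f = 4/5 with slerp weights a = sin((1−f)δ)/sin δ ≈ 0.239, b = sin(fδ)/sin δ ≈ 0.857.
p = a·p₁ + b·p₂ ≈ (0.121, 0.847, -0.518); φ = arcsin(p_z) ≈ -31.19°, λ = atan2(p_y, p_x) ≈ 81.89°.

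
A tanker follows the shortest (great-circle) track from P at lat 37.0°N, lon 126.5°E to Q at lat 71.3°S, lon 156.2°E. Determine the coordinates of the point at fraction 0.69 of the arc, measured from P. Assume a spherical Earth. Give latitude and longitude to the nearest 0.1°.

≈ lat 38.3°S, lon 138.6°E

Convert each endpoint to a unit vector on the sphere (x = cos φ cos λ, y = cos φ sin λ, z = sin φ).
The central angle between the endpoints is δ = arccos(p₁·p₂) ≈ 1.926 rad (110.3°).
Interpolate at f = 0.69 with slerp weights a = sin((1−f)δ)/sin δ ≈ 0.600, b = sin(fδ)/sin δ ≈ 1.035.
p = a·p₁ + b·p₂ ≈ (-0.589, 0.519, -0.620); φ = arcsin(p_z) ≈ -38.31°, λ = atan2(p_y, p_x) ≈ 138.60°.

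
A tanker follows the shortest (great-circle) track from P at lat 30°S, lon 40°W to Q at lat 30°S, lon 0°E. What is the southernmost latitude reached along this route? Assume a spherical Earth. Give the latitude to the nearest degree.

≈ 32°S

The great circle lies in the plane with unit normal n̂ = (p₁ × p₂)/|p₁ × p₂|.
Here n̂_z ≈ +0.852; the vertex latitude is φ_max = arccos|n̂_z| ≈ 31.6°.
Check via Clairaut: cos φ_max = |cos φ₁| · sin C = cos(30.0°)·sin(100.3°) ≈ 0.852, again giving ≈ 31.6°.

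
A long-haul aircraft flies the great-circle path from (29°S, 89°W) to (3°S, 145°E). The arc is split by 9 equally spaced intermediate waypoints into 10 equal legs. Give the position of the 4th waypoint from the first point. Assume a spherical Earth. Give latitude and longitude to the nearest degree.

Write both endpoints as unit vectors p₁, p₂ with components (cos φ cos λ, cos φ sin λ, sin φ).
The central angle between the endpoints is δ = arccos(p₁·p₂) ≈ 2.081 rad (119.2°).
Interpolate at f = 4/10 with slerp weights a = sin((1−f)δ)/sin δ ≈ 1.087, b = sin(fδ)/sin δ ≈ 0.847.
p = a·p₁ + b·p₂ ≈ (-0.676, -0.465, -0.571); φ = arcsin(p_z) ≈ -34.83°, λ = atan2(p_y, p_x) ≈ -145.49°.

≈ (35°S, 145°W)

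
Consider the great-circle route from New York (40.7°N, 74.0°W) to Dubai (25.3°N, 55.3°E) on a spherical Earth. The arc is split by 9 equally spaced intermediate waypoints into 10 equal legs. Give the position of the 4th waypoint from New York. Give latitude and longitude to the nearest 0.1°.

≈ (57.5°N, 16.8°W)

Convert each endpoint to a unit vector on the sphere (x = cos φ cos λ, y = cos φ sin λ, z = sin φ).
The central angle between the endpoints is δ = arccos(p₁·p₂) ≈ 1.727 rad (98.9°).
Interpolate at f = 4/10 with slerp weights a = sin((1−f)δ)/sin δ ≈ 0.871, b = sin(fδ)/sin δ ≈ 0.645.
p = a·p₁ + b·p₂ ≈ (0.514, -0.155, 0.844); φ = arcsin(p_z) ≈ 57.52°, λ = atan2(p_y, p_x) ≈ -16.82°.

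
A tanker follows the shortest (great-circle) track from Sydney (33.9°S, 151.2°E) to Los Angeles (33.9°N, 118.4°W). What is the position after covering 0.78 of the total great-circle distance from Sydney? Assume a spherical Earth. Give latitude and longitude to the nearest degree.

≈ 20°N, 141°W

From cos δ = sin φ₁ sin φ₂ + cos φ₁ cos φ₂ cos Δλ, the central angle is δ ≈ 1.892 rad (108.4°).
Interpolate at f = 0.78 with slerp weights a = sin((1−f)δ)/sin δ ≈ 0.426, b = sin(fδ)/sin δ ≈ 1.049.
p = a·p₁ + b·p₂ ≈ (-0.724, -0.596, 0.347); φ = arcsin(p_z) ≈ 20.33°, λ = atan2(p_y, p_x) ≈ -140.56°.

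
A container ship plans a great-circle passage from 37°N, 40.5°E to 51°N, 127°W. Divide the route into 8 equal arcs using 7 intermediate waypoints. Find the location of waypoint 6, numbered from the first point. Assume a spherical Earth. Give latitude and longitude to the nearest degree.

From cos δ = sin φ₁ sin φ₂ + cos φ₁ cos φ₂ cos Δλ, the central angle is δ ≈ 1.594 rad (91.3°).
Interpolate at f = 6/8 with slerp weights a = sin((1−f)δ)/sin δ ≈ 0.388, b = sin(fδ)/sin δ ≈ 0.931.
p = a·p₁ + b·p₂ ≈ (-0.117, -0.266, 0.957); φ = arcsin(p_z) ≈ 73.09°, λ = atan2(p_y, p_x) ≈ -113.67°.

≈ 73°N, 114°W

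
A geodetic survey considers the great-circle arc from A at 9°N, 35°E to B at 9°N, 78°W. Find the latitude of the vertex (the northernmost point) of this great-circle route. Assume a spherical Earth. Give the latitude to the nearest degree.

The great circle lies in the plane with unit normal n̂ = (p₁ × p₂)/|p₁ × p₂|.
Here n̂_z ≈ -0.961; the vertex latitude is φ_max = arccos|n̂_z| ≈ 16.0°.
Check via Clairaut: cos φ_max = |cos φ₁| · sin C = cos(9.0°)·sin(76.7°) ≈ 0.961, again giving ≈ 16.0°.

≈ 16°N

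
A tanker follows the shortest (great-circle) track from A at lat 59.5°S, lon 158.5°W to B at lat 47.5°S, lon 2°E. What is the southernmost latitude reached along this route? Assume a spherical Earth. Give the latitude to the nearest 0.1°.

The great circle lies in the plane with unit normal n̂ = (p₁ × p₂)/|p₁ × p₂|.
Here n̂_z ≈ +0.120; the vertex latitude is φ_max = arccos|n̂_z| ≈ 83.1°.
Check via Clairaut: cos φ_max = |cos φ₁| · sin C = cos(59.5°)·sin(166.3°) ≈ 0.120, again giving ≈ 83.1°.

≈ 83.1°S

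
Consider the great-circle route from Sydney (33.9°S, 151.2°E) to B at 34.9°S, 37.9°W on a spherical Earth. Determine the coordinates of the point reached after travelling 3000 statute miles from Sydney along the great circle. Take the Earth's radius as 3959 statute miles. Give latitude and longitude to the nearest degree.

Write both endpoints as unit vectors p₁, p₂ with components (cos φ cos λ, cos φ sin λ, sin φ).
The central angle between the endpoints is δ = arccos(p₁·p₂) ≈ 1.932 rad (110.7°). The total great-circle distance is δ·R ≈ 1.932 × 3959 ≈ 7647 mi, so the target fraction is f = 3000/7647 ≈ 0.392.
Interpolate at f ≈ 0.392 with slerp weights a = sin((1−f)δ)/sin δ ≈ 0.986, b = sin(fδ)/sin δ ≈ 0.735.
p = a·p₁ + b·p₂ ≈ (-0.242, 0.024, -0.970); φ = arcsin(p_z) ≈ -75.95°, λ = atan2(p_y, p_x) ≈ 174.31°.

≈ 76°S, 174°E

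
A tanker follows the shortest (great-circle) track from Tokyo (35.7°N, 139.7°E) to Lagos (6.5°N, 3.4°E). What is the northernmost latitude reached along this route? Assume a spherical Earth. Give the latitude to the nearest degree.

The great circle lies in the plane with unit normal n̂ = (p₁ × p₂)/|p₁ × p₂|.
Here n̂_z ≈ -0.651; the vertex latitude is φ_max = arccos|n̂_z| ≈ 49.4°.
Check via Clairaut: cos φ_max = |cos φ₁| · sin C = cos(35.7°)·sin(53.3°) ≈ 0.651, again giving ≈ 49.4°.

≈ 49°N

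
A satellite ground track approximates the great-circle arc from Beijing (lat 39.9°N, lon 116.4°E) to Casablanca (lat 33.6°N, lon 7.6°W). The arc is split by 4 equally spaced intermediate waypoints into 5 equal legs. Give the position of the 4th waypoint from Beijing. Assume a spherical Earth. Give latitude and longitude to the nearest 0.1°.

From cos δ = sin φ₁ sin φ₂ + cos φ₁ cos φ₂ cos Δλ, the central angle is δ ≈ 1.573 rad (90.1°).
Interpolate at f = 4/5 with slerp weights a = sin((1−f)δ)/sin δ ≈ 0.309, b = sin(fδ)/sin δ ≈ 0.952.
p = a·p₁ + b·p₂ ≈ (0.680, 0.108, 0.725); φ = arcsin(p_z) ≈ 46.48°, λ = atan2(p_y, p_x) ≈ 9.01°.

≈ lat 46.5°N, lon 9.0°E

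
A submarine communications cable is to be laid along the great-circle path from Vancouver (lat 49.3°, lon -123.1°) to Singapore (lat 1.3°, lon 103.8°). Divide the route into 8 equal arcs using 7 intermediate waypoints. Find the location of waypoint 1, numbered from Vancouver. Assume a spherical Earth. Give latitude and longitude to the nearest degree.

Write both endpoints as unit vectors p₁, p₂ with components (cos φ cos λ, cos φ sin λ, sin φ).
The central angle between the endpoints is δ = arccos(p₁·p₂) ≈ 2.013 rad (115.4°).
Interpolate at f = 1/8 with slerp weights a = sin((1−f)δ)/sin δ ≈ 1.087, b = sin(fδ)/sin δ ≈ 0.276.
p = a·p₁ + b·p₂ ≈ (-0.453, -0.326, 0.830); φ = arcsin(p_z) ≈ 56.10°, λ = atan2(p_y, p_x) ≈ -144.24°.

≈ lat 56°, lon -144°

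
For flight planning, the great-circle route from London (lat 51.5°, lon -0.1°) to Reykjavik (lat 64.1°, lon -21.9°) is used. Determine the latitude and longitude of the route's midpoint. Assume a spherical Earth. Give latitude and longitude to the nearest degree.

≈ lat 58°, lon -9°

Convert each endpoint to a unit vector on the sphere (x = cos φ cos λ, y = cos φ sin λ, z = sin φ).
The central angle between the endpoints is δ = arccos(p₁·p₂) ≈ 0.296 rad (17.0°).
Interpolate at f = 1/2 with slerp weights a = sin((1−f)δ)/sin δ ≈ 0.506, b = sin(fδ)/sin δ ≈ 0.506.
p = a·p₁ + b·p₂ ≈ (0.520, -0.083, 0.850); φ = arcsin(p_z) ≈ 58.25°, λ = atan2(p_y, p_x) ≈ -9.07°.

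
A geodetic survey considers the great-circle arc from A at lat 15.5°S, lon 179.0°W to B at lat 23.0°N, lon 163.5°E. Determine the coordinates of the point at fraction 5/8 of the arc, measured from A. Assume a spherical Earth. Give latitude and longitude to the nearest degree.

Write both endpoints as unit vectors p₁, p₂ with components (cos φ cos λ, cos φ sin λ, sin φ).
The central angle between the endpoints is δ = arccos(p₁·p₂) ≈ 0.735 rad (42.1°).
Interpolate at f = 5/8 with slerp weights a = sin((1−f)δ)/sin δ ≈ 0.406, b = sin(fδ)/sin δ ≈ 0.661.
p = a·p₁ + b·p₂ ≈ (-0.975, 0.166, 0.150); φ = arcsin(p_z) ≈ 8.62°, λ = atan2(p_y, p_x) ≈ 170.33°.

≈ lat 9°N, lon 170°E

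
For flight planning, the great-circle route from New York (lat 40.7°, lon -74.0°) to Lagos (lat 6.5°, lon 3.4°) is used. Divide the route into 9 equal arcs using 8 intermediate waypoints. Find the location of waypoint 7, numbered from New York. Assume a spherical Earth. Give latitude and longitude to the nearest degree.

Convert each endpoint to a unit vector on the sphere (x = cos φ cos λ, y = cos φ sin λ, z = sin φ).
The central angle between the endpoints is δ = arccos(p₁·p₂) ≈ 1.330 rad (76.2°).
Interpolate at f = 7/9 with slerp weights a = sin((1−f)δ)/sin δ ≈ 0.300, b = sin(fδ)/sin δ ≈ 0.885.
p = a·p₁ + b·p₂ ≈ (0.941, -0.166, 0.296); φ = arcsin(p_z) ≈ 17.21°, λ = atan2(p_y, p_x) ≈ -10.04°.

≈ lat 17°, lon -10°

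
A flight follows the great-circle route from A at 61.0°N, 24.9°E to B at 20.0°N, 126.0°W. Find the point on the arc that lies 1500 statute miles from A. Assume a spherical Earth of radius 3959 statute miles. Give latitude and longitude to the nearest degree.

≈ 76°N, 21°W

Convert each endpoint to a unit vector on the sphere (x = cos φ cos λ, y = cos φ sin λ, z = sin φ).
The central angle between the endpoints is δ = arccos(p₁·p₂) ≈ 1.670 rad (95.7°). The total great-circle distance is δ·R ≈ 1.670 × 3959 ≈ 6611 mi, so the target fraction is f = 1500/6611 ≈ 0.227.
Interpolate at f ≈ 0.227 with slerp weights a = sin((1−f)δ)/sin δ ≈ 0.966, b = sin(fδ)/sin δ ≈ 0.372.
p = a·p₁ + b·p₂ ≈ (0.219, -0.085, 0.972); φ = arcsin(p_z) ≈ 76.38°, λ = atan2(p_y, p_x) ≈ -21.27°.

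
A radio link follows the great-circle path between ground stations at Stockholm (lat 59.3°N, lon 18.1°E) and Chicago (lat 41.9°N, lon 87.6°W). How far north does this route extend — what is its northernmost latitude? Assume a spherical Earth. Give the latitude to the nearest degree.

≈ 65°N

The great circle lies in the plane with unit normal n̂ = (p₁ × p₂)/|p₁ × p₂|.
Here n̂_z ≈ -0.415; the vertex latitude is φ_max = arccos|n̂_z| ≈ 65.5°.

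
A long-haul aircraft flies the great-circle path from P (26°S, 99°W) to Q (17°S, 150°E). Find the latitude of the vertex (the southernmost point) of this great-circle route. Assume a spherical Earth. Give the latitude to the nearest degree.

The great circle lies in the plane with unit normal n̂ = (p₁ × p₂)/|p₁ × p₂|.
Here n̂_z ≈ -0.816; the vertex latitude is φ_max = arccos|n̂_z| ≈ 35.3°.

≈ 35°S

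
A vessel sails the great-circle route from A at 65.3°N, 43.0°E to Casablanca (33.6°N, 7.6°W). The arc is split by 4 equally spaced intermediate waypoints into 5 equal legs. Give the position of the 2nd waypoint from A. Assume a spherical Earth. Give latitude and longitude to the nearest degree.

≈ 55°N, 14°E

Convert each endpoint to a unit vector on the sphere (x = cos φ cos λ, y = cos φ sin λ, z = sin φ).
The central angle between the endpoints is δ = arccos(p₁·p₂) ≈ 0.762 rad (43.6°).
Interpolate at f = 2/5 with slerp weights a = sin((1−f)δ)/sin δ ≈ 0.639, b = sin(fδ)/sin δ ≈ 0.435.
p = a·p₁ + b·p₂ ≈ (0.554, 0.134, 0.821); φ = arcsin(p_z) ≈ 55.23°, λ = atan2(p_y, p_x) ≈ 13.62°.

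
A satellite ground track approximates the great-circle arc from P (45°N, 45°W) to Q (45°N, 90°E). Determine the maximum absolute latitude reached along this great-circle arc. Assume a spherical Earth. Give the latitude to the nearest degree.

≈ 69°N

The great circle lies in the plane with unit normal n̂ = (p₁ × p₂)/|p₁ × p₂|.
Here n̂_z ≈ +0.357; the vertex latitude is φ_max = arccos|n̂_z| ≈ 69.1°.
Check via Clairaut: cos φ_max = |cos φ₁| · sin C = cos(45.0°)·sin(30.4°) ≈ 0.357, again giving ≈ 69.1°.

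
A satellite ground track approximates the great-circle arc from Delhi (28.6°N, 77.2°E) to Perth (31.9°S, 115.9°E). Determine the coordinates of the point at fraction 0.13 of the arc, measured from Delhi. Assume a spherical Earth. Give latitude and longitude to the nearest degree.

≈ 21°N, 83°E

Convert each endpoint to a unit vector on the sphere (x = cos φ cos λ, y = cos φ sin λ, z = sin φ).
The central angle between the endpoints is δ = arccos(p₁·p₂) ≈ 1.236 rad (70.8°).
Interpolate at f = 0.13 with slerp weights a = sin((1−f)δ)/sin δ ≈ 0.931, b = sin(fδ)/sin δ ≈ 0.169.
p = a·p₁ + b·p₂ ≈ (0.118, 0.927, 0.356); φ = arcsin(p_z) ≈ 20.88°, λ = atan2(p_y, p_x) ≈ 82.72°.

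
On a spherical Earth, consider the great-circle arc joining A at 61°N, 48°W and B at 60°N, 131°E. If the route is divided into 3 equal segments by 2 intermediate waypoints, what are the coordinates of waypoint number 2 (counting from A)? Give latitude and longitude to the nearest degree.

≈ 80°N, 130°E

From cos δ = sin φ₁ sin φ₂ + cos φ₁ cos φ₂ cos Δλ, the central angle is δ ≈ 1.030 rad (59.0°).
Interpolate at f = 2/3 with slerp weights a = sin((1−f)δ)/sin δ ≈ 0.393, b = sin(fδ)/sin δ ≈ 0.739.
p = a·p₁ + b·p₂ ≈ (-0.115, 0.138, 0.984); φ = arcsin(p_z) ≈ 79.66°, λ = atan2(p_y, p_x) ≈ 129.94°.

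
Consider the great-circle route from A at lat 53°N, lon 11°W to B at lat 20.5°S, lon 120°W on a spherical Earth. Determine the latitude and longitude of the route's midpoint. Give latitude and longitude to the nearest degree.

From cos δ = sin φ₁ sin φ₂ + cos φ₁ cos φ₂ cos Δλ, the central angle is δ ≈ 2.052 rad (117.6°).
Interpolate at f = 1/2 with slerp weights a = sin((1−f)δ)/sin δ ≈ 0.965, b = sin(fδ)/sin δ ≈ 0.965.
p = a·p₁ + b·p₂ ≈ (0.118, -0.894, 0.433); φ = arcsin(p_z) ≈ 25.64°, λ = atan2(p_y, p_x) ≈ -82.47°.

≈ lat 26°N, lon 82°W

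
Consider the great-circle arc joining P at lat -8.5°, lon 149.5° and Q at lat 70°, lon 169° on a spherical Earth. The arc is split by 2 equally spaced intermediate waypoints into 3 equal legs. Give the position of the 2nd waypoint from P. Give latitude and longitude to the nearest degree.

≈ lat 44°, lon 157°

From cos δ = sin φ₁ sin φ₂ + cos φ₁ cos φ₂ cos Δλ, the central angle is δ ≈ 1.390 rad (79.6°).
Interpolate at f = 2/3 with slerp weights a = sin((1−f)δ)/sin δ ≈ 0.454, b = sin(fδ)/sin δ ≈ 0.813.
p = a·p₁ + b·p₂ ≈ (-0.660, 0.281, 0.697); φ = arcsin(p_z) ≈ 44.16°, λ = atan2(p_y, p_x) ≈ 156.93°.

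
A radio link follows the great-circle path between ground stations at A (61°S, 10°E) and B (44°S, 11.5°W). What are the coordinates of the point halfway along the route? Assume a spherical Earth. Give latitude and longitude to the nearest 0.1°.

Convert each endpoint to a unit vector on the sphere (x = cos φ cos λ, y = cos φ sin λ, z = sin φ).
The central angle between the endpoints is δ = arccos(p₁·p₂) ≈ 0.371 rad (21.2°).
Interpolate at f = 1/2 with slerp weights a = sin((1−f)δ)/sin δ ≈ 0.509, b = sin(fδ)/sin δ ≈ 0.509.
p = a·p₁ + b·p₂ ≈ (0.601, -0.030, -0.798); φ = arcsin(p_z) ≈ -52.97°, λ = atan2(p_y, p_x) ≈ -2.87°.

≈ (53.0°S, 2.9°W)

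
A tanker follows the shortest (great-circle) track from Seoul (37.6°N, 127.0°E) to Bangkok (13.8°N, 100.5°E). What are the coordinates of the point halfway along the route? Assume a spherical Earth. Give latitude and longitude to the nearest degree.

Convert each endpoint to a unit vector on the sphere (x = cos φ cos λ, y = cos φ sin λ, z = sin φ).
The central angle between the endpoints is δ = arccos(p₁·p₂) ≈ 0.584 rad (33.5°).
Interpolate at f = 1/2 with slerp weights a = sin((1−f)δ)/sin δ ≈ 0.522, b = sin(fδ)/sin δ ≈ 0.522.
p = a·p₁ + b·p₂ ≈ (-0.341, 0.829, 0.443); φ = arcsin(p_z) ≈ 26.30°, λ = atan2(p_y, p_x) ≈ 112.38°.

≈ (26°N, 112°E)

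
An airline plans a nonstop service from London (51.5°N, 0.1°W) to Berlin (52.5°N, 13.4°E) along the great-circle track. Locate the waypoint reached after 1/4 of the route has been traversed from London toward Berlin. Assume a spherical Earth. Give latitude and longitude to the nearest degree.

The haversine formula gives a central angle δ ≈ 0.146 rad (8.4°) between the endpoints.
Interpolate at f = 1/4 with slerp weights a = sin((1−f)δ)/sin δ ≈ 0.751, b = sin(fδ)/sin δ ≈ 0.251.
p = a·p₁ + b·p₂ ≈ (0.616, 0.035, 0.787); φ = arcsin(p_z) ≈ 51.89°, λ = atan2(p_y, p_x) ≈ 3.21°.

≈ 52°N, 3°E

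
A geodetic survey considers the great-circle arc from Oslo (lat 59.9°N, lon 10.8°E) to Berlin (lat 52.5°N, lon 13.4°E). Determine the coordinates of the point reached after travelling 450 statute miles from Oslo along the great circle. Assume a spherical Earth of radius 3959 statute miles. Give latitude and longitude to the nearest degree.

From cos δ = sin φ₁ sin φ₂ + cos φ₁ cos φ₂ cos Δλ, the central angle is δ ≈ 0.132 rad (7.5°). The total great-circle distance is δ·R ≈ 0.132 × 3959 ≈ 521 mi, so the target fraction is f = 450/521 ≈ 0.864.
Interpolate at f ≈ 0.864 with slerp weights a = sin((1−f)δ)/sin δ ≈ 0.136, b = sin(fδ)/sin δ ≈ 0.865.
p = a·p₁ + b·p₂ ≈ (0.579, 0.135, 0.804); φ = arcsin(p_z) ≈ 53.51°, λ = atan2(p_y, p_x) ≈ 13.10°.

≈ lat 54°N, lon 13°E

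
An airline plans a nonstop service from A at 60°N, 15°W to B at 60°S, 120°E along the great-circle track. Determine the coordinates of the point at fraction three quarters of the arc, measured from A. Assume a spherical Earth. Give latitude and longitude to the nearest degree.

≈ 34°S, 74°E

From cos δ = sin φ₁ sin φ₂ + cos φ₁ cos φ₂ cos Δλ, the central angle is δ ≈ 2.757 rad (157.9°).
Interpolate at f = 3/4 with slerp weights a = sin((1−f)δ)/sin δ ≈ 1.693, b = sin(fδ)/sin δ ≈ 2.341.
p = a·p₁ + b·p₂ ≈ (0.232, 0.794, -0.561); φ = arcsin(p_z) ≈ -34.13°, λ = atan2(p_y, p_x) ≈ 73.69°.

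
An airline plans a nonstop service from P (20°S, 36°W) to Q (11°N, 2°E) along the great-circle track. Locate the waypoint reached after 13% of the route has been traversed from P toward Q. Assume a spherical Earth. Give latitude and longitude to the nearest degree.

Convert each endpoint to a unit vector on the sphere (x = cos φ cos λ, y = cos φ sin λ, z = sin φ).
The central angle between the endpoints is δ = arccos(p₁·p₂) ≈ 0.848 rad (48.6°).
Interpolate at f = 0.13 with slerp weights a = sin((1−f)δ)/sin δ ≈ 0.897, b = sin(fδ)/sin δ ≈ 0.147.
p = a·p₁ + b·p₂ ≈ (0.826, -0.490, -0.279); φ = arcsin(p_z) ≈ -16.19°, λ = atan2(p_y, p_x) ≈ -30.70°.

≈ (16°S, 31°W)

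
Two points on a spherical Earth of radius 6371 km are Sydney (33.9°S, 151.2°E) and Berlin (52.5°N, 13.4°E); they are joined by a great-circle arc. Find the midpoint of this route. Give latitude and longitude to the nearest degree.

Convert each endpoint to a unit vector on the sphere (x = cos φ cos λ, y = cos φ sin λ, z = sin φ).
The central angle between the endpoints is δ = arccos(p₁·p₂) ≈ 2.527 rad (144.8°).
Interpolate at f = 1/2 with slerp weights a = sin((1−f)δ)/sin δ ≈ 1.652, b = sin(fδ)/sin δ ≈ 1.652.
p = a·p₁ + b·p₂ ≈ (-0.223, 0.894, 0.389); φ = arcsin(p_z) ≈ 22.91°, λ = atan2(p_y, p_x) ≈ 104.03°.

≈ (23°N, 104°E)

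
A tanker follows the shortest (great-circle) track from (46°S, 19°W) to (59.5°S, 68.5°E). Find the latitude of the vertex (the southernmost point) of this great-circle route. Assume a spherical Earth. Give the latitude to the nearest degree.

≈ 63°S

The great circle lies in the plane with unit normal n̂ = (p₁ × p₂)/|p₁ × p₂|.
Here n̂_z ≈ +0.456; the vertex latitude is φ_max = arccos|n̂_z| ≈ 62.9°.
Check via Clairaut: cos φ_max = |cos φ₁| · sin C = cos(46.0°)·sin(139.0°) ≈ 0.456, again giving ≈ 62.9°.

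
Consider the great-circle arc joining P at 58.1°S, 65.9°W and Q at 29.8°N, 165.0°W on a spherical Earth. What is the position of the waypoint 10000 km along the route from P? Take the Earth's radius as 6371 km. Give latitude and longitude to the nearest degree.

Write both endpoints as unit vectors p₁, p₂ with components (cos φ cos λ, cos φ sin λ, sin φ).
The central angle between the endpoints is δ = arccos(p₁·p₂) ≈ 2.088 rad (119.6°). The total great-circle distance is δ·R ≈ 2.088 × 6371 ≈ 13303 km, so the target fraction is f = 10000/13303 ≈ 0.752.
Interpolate at f ≈ 0.752 with slerp weights a = sin((1−f)δ)/sin δ ≈ 0.570, b = sin(fδ)/sin δ ≈ 1.150.
p = a·p₁ + b·p₂ ≈ (-0.841, -0.533, 0.088); φ = arcsin(p_z) ≈ 5.04°, λ = atan2(p_y, p_x) ≈ -147.63°.

≈ 5°N, 148°W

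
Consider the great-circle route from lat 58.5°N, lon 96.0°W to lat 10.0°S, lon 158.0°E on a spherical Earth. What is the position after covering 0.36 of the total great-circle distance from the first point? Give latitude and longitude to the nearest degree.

≈ lat 46°N, lon 158°W

Write both endpoints as unit vectors p₁, p₂ with components (cos φ cos λ, cos φ sin λ, sin φ).
The central angle between the endpoints is δ = arccos(p₁·p₂) ≈ 1.865 rad (106.9°).
Interpolate at f = 0.36 with slerp weights a = sin((1−f)δ)/sin δ ≈ 0.971, b = sin(fδ)/sin δ ≈ 0.650.
p = a·p₁ + b·p₂ ≈ (-0.647, -0.265, 0.715); φ = arcsin(p_z) ≈ 45.67°, λ = atan2(p_y, p_x) ≈ -157.71°.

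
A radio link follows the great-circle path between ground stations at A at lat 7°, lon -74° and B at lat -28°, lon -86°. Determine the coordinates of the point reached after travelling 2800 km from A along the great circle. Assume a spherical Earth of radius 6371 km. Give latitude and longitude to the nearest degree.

Write both endpoints as unit vectors p₁, p₂ with components (cos φ cos λ, cos φ sin λ, sin φ).
The central angle between the endpoints is δ = arccos(p₁·p₂) ≈ 0.643 rad (36.9°). The total great-circle distance is δ·R ≈ 0.643 × 6371 ≈ 4100 km, so the target fraction is f = 2800/4100 ≈ 0.683.
Interpolate at f ≈ 0.683 with slerp weights a = sin((1−f)δ)/sin δ ≈ 0.338, b = sin(fδ)/sin δ ≈ 0.709.
p = a·p₁ + b·p₂ ≈ (0.136, -0.947, -0.292); φ = arcsin(p_z) ≈ -16.96°, λ = atan2(p_y, p_x) ≈ -81.82°.

≈ lat -17°, lon -82°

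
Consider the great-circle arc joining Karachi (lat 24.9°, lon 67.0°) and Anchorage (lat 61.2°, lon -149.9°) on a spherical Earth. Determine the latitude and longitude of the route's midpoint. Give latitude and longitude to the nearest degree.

The haversine formula gives a central angle δ ≈ 1.551 rad (88.9°) between the endpoints.
Interpolate at f = 1/2 with slerp weights a = sin((1−f)δ)/sin δ ≈ 0.700, b = sin(fδ)/sin δ ≈ 0.700.
p = a·p₁ + b·p₂ ≈ (-0.044, 0.416, 0.909); φ = arcsin(p_z) ≈ 65.30°, λ = atan2(p_y, p_x) ≈ 96.00°.

≈ lat 65°, lon 96°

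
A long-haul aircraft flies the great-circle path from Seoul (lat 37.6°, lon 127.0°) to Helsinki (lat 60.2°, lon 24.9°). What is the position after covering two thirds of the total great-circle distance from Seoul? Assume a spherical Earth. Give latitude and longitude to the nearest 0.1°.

Write both endpoints as unit vectors p₁, p₂ with components (cos φ cos λ, cos φ sin λ, sin φ).
The central angle between the endpoints is δ = arccos(p₁·p₂) ≈ 1.107 rad (63.5°).
Interpolate at f = 2/3 with slerp weights a = sin((1−f)δ)/sin δ ≈ 0.403, b = sin(fδ)/sin δ ≈ 0.752.
p = a·p₁ + b·p₂ ≈ (0.147, 0.413, 0.899); φ = arcsin(p_z) ≈ 64.02°, λ = atan2(p_y, p_x) ≈ 70.41°.

≈ lat 64.0°, lon 70.4°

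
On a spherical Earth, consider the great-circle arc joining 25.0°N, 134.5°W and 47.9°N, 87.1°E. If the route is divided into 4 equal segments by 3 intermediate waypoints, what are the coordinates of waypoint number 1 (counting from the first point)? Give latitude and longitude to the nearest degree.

≈ 46°N, 150°W

Write both endpoints as unit vectors p₁, p₂ with components (cos φ cos λ, cos φ sin λ, sin φ).
The central angle between the endpoints is δ = arccos(p₁·p₂) ≈ 1.712 rad (98.1°).
Interpolate at f = 1/4 with slerp weights a = sin((1−f)δ)/sin δ ≈ 0.969, b = sin(fδ)/sin δ ≈ 0.419.
p = a·p₁ + b·p₂ ≈ (-0.601, -0.346, 0.721); φ = arcsin(p_z) ≈ 46.10°, λ = atan2(p_y, p_x) ≈ -150.11°.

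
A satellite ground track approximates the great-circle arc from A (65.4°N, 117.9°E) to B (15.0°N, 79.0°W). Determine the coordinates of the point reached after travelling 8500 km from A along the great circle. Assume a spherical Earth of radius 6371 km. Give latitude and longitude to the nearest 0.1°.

The haversine formula gives a central angle δ ≈ 1.721 rad (98.6°) between the endpoints. The total great-circle distance is δ·R ≈ 1.721 × 6371 ≈ 10963 km, so the target fraction is f = 8500/10963 ≈ 0.775.
Interpolate at f ≈ 0.775 with slerp weights a = sin((1−f)δ)/sin δ ≈ 0.381, b = sin(fδ)/sin δ ≈ 0.983.
p = a·p₁ + b·p₂ ≈ (0.107, -0.792, 0.601); φ = arcsin(p_z) ≈ 36.95°, λ = atan2(p_y, p_x) ≈ -82.31°.

≈ (37.0°N, 82.3°W)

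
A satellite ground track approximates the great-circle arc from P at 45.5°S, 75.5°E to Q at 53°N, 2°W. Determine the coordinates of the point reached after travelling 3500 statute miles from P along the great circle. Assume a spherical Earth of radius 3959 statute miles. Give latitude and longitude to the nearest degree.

From cos δ = sin φ₁ sin φ₂ + cos φ₁ cos φ₂ cos Δλ, the central angle is δ ≈ 2.070 rad (118.6°). The total great-circle distance is δ·R ≈ 2.070 × 3959 ≈ 8193 mi, so the target fraction is f = 3500/8193 ≈ 0.427.
Interpolate at f ≈ 0.427 with slerp weights a = sin((1−f)δ)/sin δ ≈ 1.055, b = sin(fδ)/sin δ ≈ 0.881.
p = a·p₁ + b·p₂ ≈ (0.715, 0.698, -0.049); φ = arcsin(p_z) ≈ -2.83°, λ = atan2(p_y, p_x) ≈ 44.30°.

≈ 3°S, 44°E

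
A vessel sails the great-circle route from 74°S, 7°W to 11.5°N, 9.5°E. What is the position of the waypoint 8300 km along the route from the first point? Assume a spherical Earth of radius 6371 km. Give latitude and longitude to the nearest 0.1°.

Write both endpoints as unit vectors p₁, p₂ with components (cos φ cos λ, cos φ sin λ, sin φ).
The central angle between the endpoints is δ = arccos(p₁·p₂) ≈ 1.503 rad (86.1°). The total great-circle distance is δ·R ≈ 1.503 × 6371 ≈ 9578 km, so the target fraction is f = 8300/9578 ≈ 0.867.
Interpolate at f ≈ 0.867 with slerp weights a = sin((1−f)δ)/sin δ ≈ 0.200, b = sin(fδ)/sin δ ≈ 0.966.
p = a·p₁ + b·p₂ ≈ (0.989, 0.150, 0.001); φ = arcsin(p_z) ≈ 0.04°, λ = atan2(p_y, p_x) ≈ 8.60°.

≈ 0.0°N, 8.6°E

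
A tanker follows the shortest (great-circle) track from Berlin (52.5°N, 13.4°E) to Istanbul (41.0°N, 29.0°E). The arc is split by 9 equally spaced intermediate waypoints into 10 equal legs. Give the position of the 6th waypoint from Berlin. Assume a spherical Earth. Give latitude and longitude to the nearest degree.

≈ (46°N, 24°E)

The haversine formula gives a central angle δ ≈ 0.273 rad (15.6°) between the endpoints.
Interpolate at f = 6/10 with slerp weights a = sin((1−f)δ)/sin δ ≈ 0.404, b = sin(fδ)/sin δ ≈ 0.605.
p = a·p₁ + b·p₂ ≈ (0.639, 0.278, 0.717); φ = arcsin(p_z) ≈ 45.85°, λ = atan2(p_y, p_x) ≈ 23.55°.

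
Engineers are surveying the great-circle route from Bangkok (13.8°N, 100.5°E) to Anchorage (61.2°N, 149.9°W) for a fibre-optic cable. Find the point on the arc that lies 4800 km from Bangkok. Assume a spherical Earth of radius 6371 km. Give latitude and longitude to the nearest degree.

≈ 50°N, 129°E

Convert each endpoint to a unit vector on the sphere (x = cos φ cos λ, y = cos φ sin λ, z = sin φ).
The central angle between the endpoints is δ = arccos(p₁·p₂) ≈ 1.519 rad (87.0°). The total great-circle distance is δ·R ≈ 1.519 × 6371 ≈ 9676 km, so the target fraction is f = 4800/9676 ≈ 0.496.
Interpolate at f ≈ 0.496 with slerp weights a = sin((1−f)δ)/sin δ ≈ 0.694, b = sin(fδ)/sin δ ≈ 0.685.
p = a·p₁ + b·p₂ ≈ (-0.408, 0.497, 0.766); φ = arcsin(p_z) ≈ 49.98°, λ = atan2(p_y, p_x) ≈ 129.41°.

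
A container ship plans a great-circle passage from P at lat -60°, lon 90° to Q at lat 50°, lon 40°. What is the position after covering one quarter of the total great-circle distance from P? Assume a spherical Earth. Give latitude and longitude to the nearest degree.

≈ lat -33°, lon 71°

From cos δ = sin φ₁ sin φ₂ + cos φ₁ cos φ₂ cos Δλ, the central angle is δ ≈ 2.045 rad (117.2°).
Interpolate at f = 1/4 with slerp weights a = sin((1−f)δ)/sin δ ≈ 1.123, b = sin(fδ)/sin δ ≈ 0.550.
p = a·p₁ + b·p₂ ≈ (0.271, 0.789, -0.552); φ = arcsin(p_z) ≈ -33.47°, λ = atan2(p_y, p_x) ≈ 71.05°.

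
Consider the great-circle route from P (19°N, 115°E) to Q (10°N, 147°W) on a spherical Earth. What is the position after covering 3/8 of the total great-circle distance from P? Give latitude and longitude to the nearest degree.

From cos δ = sin φ₁ sin φ₂ + cos φ₁ cos φ₂ cos Δλ, the central angle is δ ≈ 1.644 rad (94.2°).
Interpolate at f = 3/8 with slerp weights a = sin((1−f)δ)/sin δ ≈ 0.858, b = sin(fδ)/sin δ ≈ 0.580.
p = a·p₁ + b·p₂ ≈ (-0.822, 0.425, 0.380); φ = arcsin(p_z) ≈ 22.34°, λ = atan2(p_y, p_x) ≈ 152.68°.

≈ (22°N, 153°E)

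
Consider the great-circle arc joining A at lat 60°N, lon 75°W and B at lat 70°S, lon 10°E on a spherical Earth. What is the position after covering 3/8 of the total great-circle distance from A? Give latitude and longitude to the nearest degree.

Write both endpoints as unit vectors p₁, p₂ with components (cos φ cos λ, cos φ sin λ, sin φ).
The central angle between the endpoints is δ = arccos(p₁·p₂) ≈ 2.496 rad (143.0°).
Interpolate at f = 3/8 with slerp weights a = sin((1−f)δ)/sin δ ≈ 1.662, b = sin(fδ)/sin δ ≈ 1.339.
p = a·p₁ + b·p₂ ≈ (0.666, -0.723, 0.182); φ = arcsin(p_z) ≈ 10.47°, λ = atan2(p_y, p_x) ≈ -47.36°.

≈ lat 10°N, lon 47°W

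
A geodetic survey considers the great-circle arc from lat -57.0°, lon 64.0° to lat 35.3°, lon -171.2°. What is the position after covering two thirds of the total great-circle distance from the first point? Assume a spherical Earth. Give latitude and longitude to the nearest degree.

≈ lat -2°, lon 160°

Write both endpoints as unit vectors p₁, p₂ with components (cos φ cos λ, cos φ sin λ, sin φ).
The central angle between the endpoints is δ = arccos(p₁·p₂) ≈ 2.401 rad (137.6°).
Interpolate at f = 2/3 with slerp weights a = sin((1−f)δ)/sin δ ≈ 1.064, b = sin(fδ)/sin δ ≈ 1.482.
p = a·p₁ + b·p₂ ≈ (-0.941, 0.336, -0.036); φ = arcsin(p_z) ≈ -2.06°, λ = atan2(p_y, p_x) ≈ 160.36°.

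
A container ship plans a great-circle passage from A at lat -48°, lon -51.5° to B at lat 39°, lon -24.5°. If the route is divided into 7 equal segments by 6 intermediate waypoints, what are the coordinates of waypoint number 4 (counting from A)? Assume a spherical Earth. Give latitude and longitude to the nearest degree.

Convert each endpoint to a unit vector on the sphere (x = cos φ cos λ, y = cos φ sin λ, z = sin φ).
The central angle between the endpoints is δ = arccos(p₁·p₂) ≈ 1.575 rad (90.2°).
Interpolate at f = 4/7 with slerp weights a = sin((1−f)δ)/sin δ ≈ 0.625, b = sin(fδ)/sin δ ≈ 0.783.
p = a·p₁ + b·p₂ ≈ (0.814, -0.580, 0.029); φ = arcsin(p_z) ≈ 1.64°, λ = atan2(p_y, p_x) ≈ -35.45°.

≈ lat 2°, lon -35°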